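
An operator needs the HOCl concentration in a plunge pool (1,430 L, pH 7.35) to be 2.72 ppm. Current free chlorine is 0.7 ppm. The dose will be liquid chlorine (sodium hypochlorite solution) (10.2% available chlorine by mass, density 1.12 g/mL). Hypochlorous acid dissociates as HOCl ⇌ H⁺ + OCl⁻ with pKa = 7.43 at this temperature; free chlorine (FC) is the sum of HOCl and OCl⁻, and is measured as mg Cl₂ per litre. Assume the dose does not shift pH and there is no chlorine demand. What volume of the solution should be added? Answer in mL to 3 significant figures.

[OCl⁻]/[HOCl] = 10^(pH − pKa) = 10^(7.35 − 7.43) = 0.8318; fraction as HOCl = 1/(1 + 0.8318) = 0.5459.
Free chlorine required for 2.72 ppm HOCl: 2.72 / 0.5459 = 4.982 ppm.
FC to add: 4.982 − 0.7 = 4.282 mg/L as Cl₂.
Cl₂ equivalent: 4.282 mg/L × 1,430 L = 6.124 g.
Product at 10.2% available Cl: 6.124 / 0.102 = 60.04 g.
Volume: 60.04 g ÷ 1.12 g/mL = 53.6 mL.

53.6 mL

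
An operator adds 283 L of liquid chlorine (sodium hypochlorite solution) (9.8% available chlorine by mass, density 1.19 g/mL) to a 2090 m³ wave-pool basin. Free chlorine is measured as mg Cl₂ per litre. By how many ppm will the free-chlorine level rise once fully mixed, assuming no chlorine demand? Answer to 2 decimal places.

Volume: 2090 m³ = 2,090,000 L.
Mass of solution: 283 L × 1000 mL/L × 1.19 g/mL = 336,800 g.
Available chlorine delivered: 336,800 g × 0.098 = 33,000 g as Cl₂.
Concentration rise: 33,000 g / 2,090,000 L = 15.79 mg/L = 15.79 ppm.

15.79 ppm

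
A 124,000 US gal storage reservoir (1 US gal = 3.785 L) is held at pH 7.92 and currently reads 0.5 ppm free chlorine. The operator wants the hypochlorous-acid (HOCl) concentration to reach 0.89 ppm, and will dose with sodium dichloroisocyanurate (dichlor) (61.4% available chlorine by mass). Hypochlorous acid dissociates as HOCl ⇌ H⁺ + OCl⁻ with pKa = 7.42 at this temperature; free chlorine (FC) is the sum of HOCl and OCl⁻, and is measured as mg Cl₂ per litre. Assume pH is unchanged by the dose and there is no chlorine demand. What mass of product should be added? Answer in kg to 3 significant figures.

2.45 kg

Volume: 124,000 US gal × 3.785 L/gal = 469,340 L.
[OCl⁻]/[HOCl] = 10^(pH − pKa) = 10^(7.92 − 7.42) = 3.162; fraction as HOCl = 1/(1 + 3.162) = 0.2403.
Free chlorine required for 0.89 ppm HOCl: 0.89 / 0.2403 = 3.704 ppm.
FC to add: 3.704 − 0.5 = 3.204 mg/L as Cl₂.
Cl₂ equivalent: 3.204 mg/L × 469,340 L = 1504 g.
Product at 61.4% available Cl: 1504 / 0.614 = 2449 g.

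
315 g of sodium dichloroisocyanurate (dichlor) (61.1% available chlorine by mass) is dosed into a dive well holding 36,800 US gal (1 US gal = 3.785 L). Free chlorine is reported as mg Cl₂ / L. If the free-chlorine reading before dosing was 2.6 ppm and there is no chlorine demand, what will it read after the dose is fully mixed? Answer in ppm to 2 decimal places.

Volume: 36,800 US gal × 3.785 L/gal = 139,288 L.
Available chlorine delivered: 315 g × 0.611 = 192.5 g as Cl₂.
Concentration rise: 192.5 g / 139,288 L = 1.382 mg/L = 1.38 ppm.
Final FC: 2.6 + 1.38 = 3.98 ppm.

3.98 ppm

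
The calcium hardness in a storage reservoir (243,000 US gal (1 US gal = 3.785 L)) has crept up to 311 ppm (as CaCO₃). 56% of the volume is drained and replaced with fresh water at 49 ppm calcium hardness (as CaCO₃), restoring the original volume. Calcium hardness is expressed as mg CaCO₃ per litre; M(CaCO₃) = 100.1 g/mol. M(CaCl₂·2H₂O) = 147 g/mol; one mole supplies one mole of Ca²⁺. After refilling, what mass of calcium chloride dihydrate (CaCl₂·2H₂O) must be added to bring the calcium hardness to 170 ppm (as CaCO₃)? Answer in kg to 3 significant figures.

7.73 kg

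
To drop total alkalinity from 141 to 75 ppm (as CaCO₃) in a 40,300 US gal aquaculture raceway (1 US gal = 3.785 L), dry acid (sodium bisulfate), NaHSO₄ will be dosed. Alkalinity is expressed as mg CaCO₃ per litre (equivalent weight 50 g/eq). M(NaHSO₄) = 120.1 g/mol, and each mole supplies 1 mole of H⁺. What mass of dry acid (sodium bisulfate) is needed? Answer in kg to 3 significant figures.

24.2 kg

Volume: 40,300 US gal × 3.785 L/gal = 152,536 L.
Alkalinity to neutralize: (141 − 75) = 66 mg/L as CaCO₃ × 152,536 L = 10,070 g as CaCO₃.
Equivalents of H⁺ required: 10,070 ÷ 50 g/eq = 201.3 eq = 201.3 mol NaHSO₄.
Mass of NaHSO₄: 201.3 × 120.1 = 24,180 g.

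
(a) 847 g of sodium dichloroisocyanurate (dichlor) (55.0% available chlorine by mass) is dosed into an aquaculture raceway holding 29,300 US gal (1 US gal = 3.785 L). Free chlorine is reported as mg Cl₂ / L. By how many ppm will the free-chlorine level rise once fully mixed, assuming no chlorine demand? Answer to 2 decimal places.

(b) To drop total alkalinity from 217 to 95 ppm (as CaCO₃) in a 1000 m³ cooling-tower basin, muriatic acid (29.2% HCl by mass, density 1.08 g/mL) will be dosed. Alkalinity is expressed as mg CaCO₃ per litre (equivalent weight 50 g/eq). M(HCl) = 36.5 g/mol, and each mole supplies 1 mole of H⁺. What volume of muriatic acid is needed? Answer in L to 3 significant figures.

(a) Volume: 29,300 US gal × 3.785 L/gal = 110,900 L.
(a) Available chlorine delivered: 847 g × 0.55 = 465.9 g as Cl₂.
(a) Concentration rise: 465.9 g / 110,900 L = 4.201 mg/L = 4.20 ppm.

(b) Volume: 1000 m³ = 1,000,000 L.
(b) Alkalinity to neutralize: (217 − 95) = 122 mg/L as CaCO₃ × 1,000,000 L = 122,000 g as CaCO₃.
(b) Equivalents of H⁺ required: 122,000 ÷ 50 g/eq = 2440 eq = 2440 mol HCl.
(b) Mass of HCl: 2440 × 36.5 = 89,060 g.
(b) Mass of 29.2% solution: 89,060 / 0.292 = 305,000 g.
(b) Volume: 305,000 g ÷ 1.08 g/mL = 282,400 mL.

(a) 4.20 ppm; (b) 282 L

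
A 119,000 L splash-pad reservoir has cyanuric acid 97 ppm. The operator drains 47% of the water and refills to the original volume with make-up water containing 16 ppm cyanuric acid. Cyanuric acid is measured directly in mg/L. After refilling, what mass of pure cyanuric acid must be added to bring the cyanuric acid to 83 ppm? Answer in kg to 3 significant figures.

2.86 kg

After draining 47% and refilling: 97 × 0.53 + 16 × 0.47 = 58.93 ppm.
Deficit to target: 83 − 58.93 = 24.07 mg/L.
Mass: 24.07 mg/L × 119,000 L = 2864 g cyanuric acid.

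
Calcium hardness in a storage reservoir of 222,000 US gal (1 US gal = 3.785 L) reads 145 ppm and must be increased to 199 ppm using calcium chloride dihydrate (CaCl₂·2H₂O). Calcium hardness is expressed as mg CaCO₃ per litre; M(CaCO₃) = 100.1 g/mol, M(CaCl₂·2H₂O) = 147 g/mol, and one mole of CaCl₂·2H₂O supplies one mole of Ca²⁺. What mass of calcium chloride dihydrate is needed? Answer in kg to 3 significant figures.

Volume: 222,000 US gal × 3.785 L/gal = 840,270 L.
Hardness to add: (199 − 145) = 54 mg/L as CaCO₃ × 840,270 L = 45,370 g as CaCO₃.
Moles of Ca²⁺ (1 mol Ca²⁺ ≡ 1 mol CaCO₃): 45,370 / 100.1 g/mol = 453.3 mol.
Mass of CaCl₂·2H₂O: 453.3 × 147 = 66,630 g.

66.6 kg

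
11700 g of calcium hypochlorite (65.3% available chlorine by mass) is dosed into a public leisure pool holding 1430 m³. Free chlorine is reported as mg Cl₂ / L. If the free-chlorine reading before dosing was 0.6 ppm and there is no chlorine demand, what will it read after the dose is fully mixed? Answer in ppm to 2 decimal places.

5.94 ppm

Volume: 1430 m³ = 1,430,000 L.
Available chlorine delivered: 11,700 g × 0.653 = 7640 g as Cl₂.
Concentration rise: 7640 g / 1,430,000 L = 5.343 mg/L = 5.34 ppm.
Final FC: 0.6 + 5.34 = 5.94 ppm.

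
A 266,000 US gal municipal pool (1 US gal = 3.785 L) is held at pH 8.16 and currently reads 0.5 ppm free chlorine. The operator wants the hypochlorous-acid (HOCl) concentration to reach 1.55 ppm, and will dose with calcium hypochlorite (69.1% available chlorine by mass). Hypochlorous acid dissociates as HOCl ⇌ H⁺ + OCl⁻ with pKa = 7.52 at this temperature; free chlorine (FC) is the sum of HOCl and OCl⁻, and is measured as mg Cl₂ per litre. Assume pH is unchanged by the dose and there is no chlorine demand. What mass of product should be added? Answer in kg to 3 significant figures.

Volume: 266,000 US gal × 3.785 L/gal = 1,006,810 L.
[OCl⁻]/[HOCl] = 10^(pH − pKa) = 10^(8.16 − 7.52) = 4.365; fraction as HOCl = 1/(1 + 4.365) = 0.1864.
Free chlorine required for 1.55 ppm HOCl: 1.55 / 0.1864 = 8.316 ppm.
FC to add: 8.316 − 0.5 = 7.816 mg/L as Cl₂.
Cl₂ equivalent: 7.816 mg/L × 1,006,810 L = 7869 g.
Product at 69.1% available Cl: 7869 / 0.691 = 11,390 g.

11.4 kg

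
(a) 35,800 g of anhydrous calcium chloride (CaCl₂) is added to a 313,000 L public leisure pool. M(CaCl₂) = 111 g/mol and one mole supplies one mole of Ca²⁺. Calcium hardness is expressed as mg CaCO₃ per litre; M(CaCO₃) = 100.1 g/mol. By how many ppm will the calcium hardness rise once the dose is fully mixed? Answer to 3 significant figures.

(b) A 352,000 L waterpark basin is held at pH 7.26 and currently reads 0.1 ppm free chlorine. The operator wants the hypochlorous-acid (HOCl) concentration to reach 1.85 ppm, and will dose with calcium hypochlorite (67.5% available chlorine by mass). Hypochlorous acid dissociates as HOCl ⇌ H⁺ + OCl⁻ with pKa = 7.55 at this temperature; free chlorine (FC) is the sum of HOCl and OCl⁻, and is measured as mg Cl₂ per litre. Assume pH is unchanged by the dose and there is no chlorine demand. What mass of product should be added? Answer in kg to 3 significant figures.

(a) 103 ppm; (b) 1.41 kg

(a) Moles of Ca²⁺: 35,800 g ÷ 111 g/mol = 322.5 mol.
(a) As CaCO₃: 322.5 mol × 100.1 g/mol = 32,280 g.
(a) Rise: 32,280 g / 313,000 L × 1000 = 103.1 mg/L.

(b) [OCl⁻]/[HOCl] = 10^(pH − pKa) = 10^(7.26 − 7.55) = 0.5129; fraction as HOCl = 1/(1 + 0.5129) = 0.661.
(b) Free chlorine required for 1.85 ppm HOCl: 1.85 / 0.661 = 2.799 ppm.
(b) FC to add: 2.799 − 0.1 = 2.699 mg/L as Cl₂.
(b) Cl₂ equivalent: 2.699 mg/L × 352,000 L = 950 g.
(b) Product at 67.5% available Cl: 950 / 0.675 = 1407 g.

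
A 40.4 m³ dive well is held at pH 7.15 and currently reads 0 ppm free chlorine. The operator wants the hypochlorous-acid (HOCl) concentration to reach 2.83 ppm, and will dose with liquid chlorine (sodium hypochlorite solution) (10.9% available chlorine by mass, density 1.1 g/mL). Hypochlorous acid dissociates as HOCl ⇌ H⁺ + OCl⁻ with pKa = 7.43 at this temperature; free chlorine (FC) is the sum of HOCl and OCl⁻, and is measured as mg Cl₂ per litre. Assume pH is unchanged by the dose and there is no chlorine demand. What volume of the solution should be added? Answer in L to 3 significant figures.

1.45 L

Volume: 40.4 m³ = 40,400 L.
[OCl⁻]/[HOCl] = 10^(pH − pKa) = 10^(7.15 − 7.43) = 0.5248; fraction as HOCl = 1/(1 + 0.5248) = 0.6558.
Free chlorine required for 2.83 ppm HOCl: 2.83 / 0.6558 = 4.315 ppm.
FC to add: 4.315 − 0 = 4.315 mg/L as Cl₂.
Cl₂ equivalent: 4.315 mg/L × 40,400 L = 174.3 g.
Product at 10.9% available Cl: 174.3 / 0.109 = 1599 g.
Volume: 1599 g ÷ 1.1 g/mL = 1454 mL.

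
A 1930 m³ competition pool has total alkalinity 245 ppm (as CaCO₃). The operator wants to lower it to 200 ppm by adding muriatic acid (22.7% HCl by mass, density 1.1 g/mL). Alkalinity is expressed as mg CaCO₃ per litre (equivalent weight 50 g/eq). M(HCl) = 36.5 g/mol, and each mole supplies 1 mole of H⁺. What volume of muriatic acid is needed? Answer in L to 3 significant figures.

Volume: 1930 m³ = 1,930,000 L.
Alkalinity to neutralize: (245 − 200) = 45 mg/L as CaCO₃ × 1,930,000 L = 86,850 g as CaCO₃.
Equivalents of H⁺ required: 86,850 ÷ 50 g/eq = 1737 eq = 1737 mol HCl.
Mass of HCl: 1737 × 36.5 = 63,400 g.
Mass of 22.7% solution: 63,400 / 0.227 = 279,300 g.
Volume: 279,300 g ÷ 1.1 g/mL = 253,900 mL.

254 L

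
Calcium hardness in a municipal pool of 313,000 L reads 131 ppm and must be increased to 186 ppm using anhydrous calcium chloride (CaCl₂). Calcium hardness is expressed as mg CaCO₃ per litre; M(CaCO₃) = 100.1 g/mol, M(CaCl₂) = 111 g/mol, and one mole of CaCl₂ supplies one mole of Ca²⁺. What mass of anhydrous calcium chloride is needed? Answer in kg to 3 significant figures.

19.1 kg

Hardness to add: (186 − 131) = 55 mg/L as CaCO₃ × 313,000 L = 17,220 g as CaCO₃.
Moles of Ca²⁺ (1 mol Ca²⁺ ≡ 1 mol CaCO₃): 17,220 / 100.1 g/mol = 172 mol.
Mass of CaCl₂: 172 × 111 = 19,090 g.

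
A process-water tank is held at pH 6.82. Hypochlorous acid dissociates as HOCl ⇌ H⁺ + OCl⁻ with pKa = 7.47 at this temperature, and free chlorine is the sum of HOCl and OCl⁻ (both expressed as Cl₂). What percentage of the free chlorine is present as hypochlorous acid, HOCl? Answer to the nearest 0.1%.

[OCl⁻]/[HOCl] = 10^(pH − pKa) = 10^(6.82 − 7.47) = 10^-0.65 = 0.2239.
Fraction as HOCl = 1 / (1 + 0.2239) = 0.8171.

81.7%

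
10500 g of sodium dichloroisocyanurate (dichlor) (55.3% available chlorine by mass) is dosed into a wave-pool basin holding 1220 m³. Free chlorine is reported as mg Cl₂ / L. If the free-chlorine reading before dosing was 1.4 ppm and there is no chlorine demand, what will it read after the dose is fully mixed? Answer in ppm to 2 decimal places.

Volume: 1220 m³ = 1,220,000 L.
Available chlorine delivered: 10,500 g × 0.553 = 5807 g as Cl₂.
Concentration rise: 5807 g / 1,220,000 L = 4.759 mg/L = 4.76 ppm.
Final FC: 1.4 + 4.76 = 6.16 ppm.

6.16 ppm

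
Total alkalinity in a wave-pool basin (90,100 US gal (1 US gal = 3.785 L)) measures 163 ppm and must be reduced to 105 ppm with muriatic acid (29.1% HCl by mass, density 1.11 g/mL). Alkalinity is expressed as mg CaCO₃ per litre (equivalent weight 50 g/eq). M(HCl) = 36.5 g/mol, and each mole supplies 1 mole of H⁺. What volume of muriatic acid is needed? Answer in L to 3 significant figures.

Volume: 90,100 US gal × 3.785 L/gal = 341,028 L.
Alkalinity to neutralize: (163 − 105) = 58 mg/L as CaCO₃ × 341,028 L = 19,780 g as CaCO₃.
Equivalents of H⁺ required: 19,780 ÷ 50 g/eq = 395.6 eq = 395.6 mol HCl.
Mass of HCl: 395.6 × 36.5 = 14,440 g.
Mass of 29.1% solution: 14,440 / 0.291 = 49,620 g.
Volume: 49,620 g ÷ 1.11 g/mL = 44,700 mL.

44.7 L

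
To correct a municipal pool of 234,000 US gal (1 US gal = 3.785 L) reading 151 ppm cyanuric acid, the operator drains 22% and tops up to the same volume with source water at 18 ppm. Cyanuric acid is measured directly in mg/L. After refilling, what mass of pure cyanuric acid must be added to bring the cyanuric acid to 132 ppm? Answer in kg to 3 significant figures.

Volume: 234,000 US gal × 3.785 L/gal = 885,690 L.
After draining 22% and refilling: 151 × 0.78 + 18 × 0.22 = 121.74 ppm.
Deficit to target: 132 − 121.74 = 10.26 mg/L.
Mass: 10.26 mg/L × 885,690 L = 9087 g cyanuric acid.

9.09 kg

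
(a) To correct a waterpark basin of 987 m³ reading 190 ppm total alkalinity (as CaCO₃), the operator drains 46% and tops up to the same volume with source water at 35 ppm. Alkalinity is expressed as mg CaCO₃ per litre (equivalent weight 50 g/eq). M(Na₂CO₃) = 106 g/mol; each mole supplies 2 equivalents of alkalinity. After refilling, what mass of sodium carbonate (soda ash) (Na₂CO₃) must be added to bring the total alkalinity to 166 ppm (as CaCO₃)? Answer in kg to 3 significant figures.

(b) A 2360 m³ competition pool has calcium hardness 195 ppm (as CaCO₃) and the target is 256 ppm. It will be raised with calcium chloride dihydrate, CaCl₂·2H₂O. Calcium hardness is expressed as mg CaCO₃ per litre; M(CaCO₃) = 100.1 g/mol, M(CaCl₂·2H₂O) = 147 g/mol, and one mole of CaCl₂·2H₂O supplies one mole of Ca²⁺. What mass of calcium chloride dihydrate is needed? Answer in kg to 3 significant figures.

(a) Volume: 987 m³ = 987,000 L.
(a) After draining 46% and refilling: 190 × 0.54 + 35 × 0.46 = 118.7 ppm.
(a) Deficit to target: 166 − 118.7 = 47.3 mg/L.
(a) As CaCO₃: 47.3 mg/L × 987,000 L = 46,690 g; ÷ 50 g/eq ÷ 2 = 466.9 mol Na₂CO₃.
(a) Mass: 466.9 × 106 = 49,490 g.

(b) Volume: 2360 m³ = 2,360,000 L.
(b) Hardness to add: (256 − 195) = 61 mg/L as CaCO₃ × 2,360,000 L = 144,000 g as CaCO₃.
(b) Moles of Ca²⁺ (1 mol Ca²⁺ ≡ 1 mol CaCO₃): 144,000 / 100.1 g/mol = 1438 mol.
(b) Mass of CaCl₂·2H₂O: 1438 × 147 = 211,400 g.

(a) 49.5 kg; (b) 211 kg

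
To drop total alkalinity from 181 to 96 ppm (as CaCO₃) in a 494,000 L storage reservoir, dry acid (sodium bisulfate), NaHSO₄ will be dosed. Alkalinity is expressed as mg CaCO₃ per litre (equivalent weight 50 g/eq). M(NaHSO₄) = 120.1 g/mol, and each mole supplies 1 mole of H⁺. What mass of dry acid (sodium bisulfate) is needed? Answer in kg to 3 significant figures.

Alkalinity to neutralize: (181 − 96) = 85 mg/L as CaCO₃ × 494,000 L = 41,990 g as CaCO₃.
Equivalents of H⁺ required: 41,990 ÷ 50 g/eq = 839.8 eq = 839.8 mol NaHSO₄.
Mass of NaHSO₄: 839.8 × 120.1 = 100,900 g.

101 kg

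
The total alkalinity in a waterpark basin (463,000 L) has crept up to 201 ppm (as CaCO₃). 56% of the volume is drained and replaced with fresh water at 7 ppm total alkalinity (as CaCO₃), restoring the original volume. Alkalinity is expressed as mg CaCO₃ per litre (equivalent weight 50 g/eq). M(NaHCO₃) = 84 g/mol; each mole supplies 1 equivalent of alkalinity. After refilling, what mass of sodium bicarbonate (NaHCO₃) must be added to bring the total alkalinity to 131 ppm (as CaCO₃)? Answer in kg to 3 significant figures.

30.1 kg

After draining 56% and refilling: 201 × 0.44 + 7 × 0.56 = 92.36 ppm.
Deficit to target: 131 − 92.36 = 38.64 mg/L.
As CaCO₃: 38.64 mg/L × 463,000 L = 17,890 g; ÷ 50 g/eq ÷ 1 = 357.8 mol NaHCO₃.
Mass: 357.8 × 84 = 30,060 g.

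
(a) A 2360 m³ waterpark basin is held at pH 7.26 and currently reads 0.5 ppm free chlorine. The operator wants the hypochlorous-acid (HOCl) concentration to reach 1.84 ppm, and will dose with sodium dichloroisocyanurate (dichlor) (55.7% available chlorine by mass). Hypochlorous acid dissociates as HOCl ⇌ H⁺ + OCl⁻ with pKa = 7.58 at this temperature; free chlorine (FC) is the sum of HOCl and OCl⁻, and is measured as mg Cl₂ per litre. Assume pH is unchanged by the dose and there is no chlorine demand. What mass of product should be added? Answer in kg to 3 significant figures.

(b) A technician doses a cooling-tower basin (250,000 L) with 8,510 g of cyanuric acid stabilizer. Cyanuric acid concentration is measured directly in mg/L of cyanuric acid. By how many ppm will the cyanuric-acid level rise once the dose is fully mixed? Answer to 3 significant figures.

(a) 9.41 kg; (b) 34.0 ppm

(a) Volume: 2360 m³ = 2,360,000 L.
(a) [OCl⁻]/[HOCl] = 10^(pH − pKa) = 10^(7.26 − 7.58) = 0.4786; fraction as HOCl = 1/(1 + 0.4786) = 0.6763.
(a) Free chlorine required for 1.84 ppm HOCl: 1.84 / 0.6763 = 2.721 ppm.
(a) FC to add: 2.721 − 0.5 = 2.221 mg/L as Cl₂.
(a) Cl₂ equivalent: 2.221 mg/L × 2,360,000 L = 5241 g.
(a) Product at 55.7% available Cl: 5241 / 0.557 = 9409 g.

(b) Rise: 8,510 g / 250,000 L × 1000 = 34.04 mg/L.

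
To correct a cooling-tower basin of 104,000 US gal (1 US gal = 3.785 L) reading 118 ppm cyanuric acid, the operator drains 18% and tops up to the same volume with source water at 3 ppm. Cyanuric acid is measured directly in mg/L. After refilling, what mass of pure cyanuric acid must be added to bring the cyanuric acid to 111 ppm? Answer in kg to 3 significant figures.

5.39 kg

Volume: 104,000 US gal × 3.785 L/gal = 393,640 L.
After draining 18% and refilling: 118 × 0.82 + 3 × 0.18 = 97.3 ppm.
Deficit to target: 111 − 97.3 = 13.7 mg/L.
Mass: 13.7 mg/L × 393,640 L = 5393 g cyanuric acid.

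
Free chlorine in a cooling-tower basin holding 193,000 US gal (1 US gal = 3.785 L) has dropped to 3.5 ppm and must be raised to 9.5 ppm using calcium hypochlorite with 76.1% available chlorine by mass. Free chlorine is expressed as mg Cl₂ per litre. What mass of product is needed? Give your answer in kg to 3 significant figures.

Volume: 193,000 US gal × 3.785 L/gal = 730,505 L.
Chlorine deficit: 9.5 − 3.5 = 6 ppm = 6 mg/L as Cl₂.
Cl₂ equivalent needed: 6 mg/L × 730,505 L = 4,383,000 mg = 4383 g.
Product at 76.1% available chlorine: 4383 / 0.761 = 5760 g.

5.76 kg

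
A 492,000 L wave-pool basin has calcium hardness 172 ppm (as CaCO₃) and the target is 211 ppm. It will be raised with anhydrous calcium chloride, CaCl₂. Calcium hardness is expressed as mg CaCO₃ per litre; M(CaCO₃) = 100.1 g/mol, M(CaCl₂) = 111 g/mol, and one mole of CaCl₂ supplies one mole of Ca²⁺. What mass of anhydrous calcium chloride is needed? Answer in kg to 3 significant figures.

21.3 kg

Hardness to add: (211 − 172) = 39 mg/L as CaCO₃ × 492,000 L = 19,190 g as CaCO₃.
Moles of Ca²⁺ (1 mol Ca²⁺ ≡ 1 mol CaCO₃): 19,190 / 100.1 g/mol = 191.7 mol.
Mass of CaCl₂: 191.7 × 111 = 21,280 g.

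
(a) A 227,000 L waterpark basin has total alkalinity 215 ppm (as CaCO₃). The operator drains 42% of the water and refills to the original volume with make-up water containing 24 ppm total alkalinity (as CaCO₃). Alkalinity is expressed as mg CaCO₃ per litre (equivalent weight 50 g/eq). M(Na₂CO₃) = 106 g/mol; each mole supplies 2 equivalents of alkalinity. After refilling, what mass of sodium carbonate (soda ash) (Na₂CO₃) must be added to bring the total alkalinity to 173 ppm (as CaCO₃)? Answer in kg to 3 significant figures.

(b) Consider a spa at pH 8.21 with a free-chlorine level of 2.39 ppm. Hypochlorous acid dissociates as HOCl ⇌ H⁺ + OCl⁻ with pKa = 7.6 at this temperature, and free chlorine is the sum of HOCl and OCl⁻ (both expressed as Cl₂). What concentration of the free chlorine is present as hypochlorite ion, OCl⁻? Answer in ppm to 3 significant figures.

(a) 9.20 kg; (b) 1.92 ppm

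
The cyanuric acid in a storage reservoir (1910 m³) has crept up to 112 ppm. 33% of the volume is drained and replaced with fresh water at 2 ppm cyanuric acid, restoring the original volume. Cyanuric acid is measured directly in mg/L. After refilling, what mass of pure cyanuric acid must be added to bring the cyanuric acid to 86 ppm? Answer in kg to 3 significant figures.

Volume: 1910 m³ = 1,910,000 L.
After draining 33% and refilling: 112 × 0.67 + 2 × 0.33 = 75.7 ppm.
Deficit to target: 86 − 75.7 = 10.3 mg/L.
Mass: 10.3 mg/L × 1,910,000 L = 19,670 g cyanuric acid.

19.7 kg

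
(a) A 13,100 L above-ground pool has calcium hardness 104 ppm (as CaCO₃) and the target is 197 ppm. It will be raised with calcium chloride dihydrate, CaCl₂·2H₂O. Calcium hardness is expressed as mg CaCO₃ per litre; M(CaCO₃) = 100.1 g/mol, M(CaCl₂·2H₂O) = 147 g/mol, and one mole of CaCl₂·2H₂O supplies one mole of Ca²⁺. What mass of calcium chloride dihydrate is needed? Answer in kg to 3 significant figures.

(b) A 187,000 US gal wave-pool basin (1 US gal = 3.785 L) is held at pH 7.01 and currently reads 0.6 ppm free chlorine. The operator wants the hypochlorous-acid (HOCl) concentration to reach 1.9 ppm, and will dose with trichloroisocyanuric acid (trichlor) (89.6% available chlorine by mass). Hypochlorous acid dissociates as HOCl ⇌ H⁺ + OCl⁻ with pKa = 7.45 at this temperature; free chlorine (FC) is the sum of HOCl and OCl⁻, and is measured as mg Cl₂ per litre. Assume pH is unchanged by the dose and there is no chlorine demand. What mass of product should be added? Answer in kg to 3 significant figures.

(a) 1.79 kg; (b) 1.57 kg

(a) Hardness to add: (197 − 104) = 93 mg/L as CaCO₃ × 13,100 L = 1218 g as CaCO₃.
(a) Moles of Ca²⁺ (1 mol Ca²⁺ ≡ 1 mol CaCO₃): 1218 / 100.1 g/mol = 12.17 mol.
(a) Mass of CaCl₂·2H₂O: 12.17 × 147 = 1789 g.

(b) Volume: 187,000 US gal × 3.785 L/gal = 707,795 L.
(b) [OCl⁻]/[HOCl] = 10^(pH − pKa) = 10^(7.01 − 7.45) = 0.3631; fraction as HOCl = 1/(1 + 0.3631) = 0.7336.
(b) Free chlorine required for 1.9 ppm HOCl: 1.9 / 0.7336 = 2.59 ppm.
(b) FC to add: 2.59 − 0.6 = 1.99 mg/L as Cl₂.
(b) Cl₂ equivalent: 1.99 mg/L × 707,795 L = 1408 g.
(b) Product at 89.6% available Cl: 1408 / 0.896 = 1572 g.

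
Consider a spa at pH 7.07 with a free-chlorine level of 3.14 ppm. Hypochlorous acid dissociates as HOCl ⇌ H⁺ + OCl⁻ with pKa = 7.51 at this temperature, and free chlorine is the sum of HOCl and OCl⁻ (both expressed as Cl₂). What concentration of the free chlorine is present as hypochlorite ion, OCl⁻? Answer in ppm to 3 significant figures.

0.836 ppm

[OCl⁻]/[HOCl] = 10^(pH − pKa) = 10^(7.07 − 7.51) = 10^-0.44 = 0.3631.
Fraction as HOCl = 1 / (1 + 0.3631) = 0.7336.
OCl⁻ = (1 − 0.7336) × 3.14 ppm = 0.8364 ppm.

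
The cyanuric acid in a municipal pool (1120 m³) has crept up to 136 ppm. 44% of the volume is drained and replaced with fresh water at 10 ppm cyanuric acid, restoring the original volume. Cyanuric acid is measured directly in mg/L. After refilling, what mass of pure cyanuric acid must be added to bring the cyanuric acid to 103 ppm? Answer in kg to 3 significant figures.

25.1 kg

Volume: 1120 m³ = 1,120,000 L.
After draining 44% and refilling: 136 × 0.56 + 10 × 0.44 = 80.56 ppm.
Deficit to target: 103 − 80.56 = 22.44 mg/L.
Mass: 22.44 mg/L × 1,120,000 L = 25,130 g cyanuric acid.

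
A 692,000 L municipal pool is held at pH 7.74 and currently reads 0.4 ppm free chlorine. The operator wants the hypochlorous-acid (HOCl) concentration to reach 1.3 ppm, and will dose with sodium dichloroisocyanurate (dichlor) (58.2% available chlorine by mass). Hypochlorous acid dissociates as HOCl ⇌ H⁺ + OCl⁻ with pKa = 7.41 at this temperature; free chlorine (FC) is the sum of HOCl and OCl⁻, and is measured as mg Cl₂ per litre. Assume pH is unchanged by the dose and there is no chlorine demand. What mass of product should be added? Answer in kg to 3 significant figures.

4.37 kg

[OCl⁻]/[HOCl] = 10^(pH − pKa) = 10^(7.74 − 7.41) = 2.138; fraction as HOCl = 1/(1 + 2.138) = 0.3187.
Free chlorine required for 1.3 ppm HOCl: 1.3 / 0.3187 = 4.079 ppm.
FC to add: 4.079 − 0.4 = 3.679 mg/L as Cl₂.
Cl₂ equivalent: 3.679 mg/L × 692,000 L = 2546 g.
Product at 58.2% available Cl: 2546 / 0.582 = 4375 g.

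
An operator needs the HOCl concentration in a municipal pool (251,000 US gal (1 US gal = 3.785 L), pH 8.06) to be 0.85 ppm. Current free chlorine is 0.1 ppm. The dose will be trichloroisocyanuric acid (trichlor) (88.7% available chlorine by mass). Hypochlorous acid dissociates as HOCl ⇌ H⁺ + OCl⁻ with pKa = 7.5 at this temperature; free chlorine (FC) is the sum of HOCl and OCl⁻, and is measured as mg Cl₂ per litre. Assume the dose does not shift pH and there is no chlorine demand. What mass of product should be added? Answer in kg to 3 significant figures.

Volume: 251,000 US gal × 3.785 L/gal = 950,035 L.
[OCl⁻]/[HOCl] = 10^(pH − pKa) = 10^(8.06 − 7.5) = 3.631; fraction as HOCl = 1/(1 + 3.631) = 0.2159.
Free chlorine required for 0.85 ppm HOCl: 0.85 / 0.2159 = 3.936 ppm.
FC to add: 3.936 − 0.1 = 3.836 mg/L as Cl₂.
Cl₂ equivalent: 3.836 mg/L × 950,035 L = 3644 g.
Product at 88.7% available Cl: 3644 / 0.887 = 4109 g.

4.11 kg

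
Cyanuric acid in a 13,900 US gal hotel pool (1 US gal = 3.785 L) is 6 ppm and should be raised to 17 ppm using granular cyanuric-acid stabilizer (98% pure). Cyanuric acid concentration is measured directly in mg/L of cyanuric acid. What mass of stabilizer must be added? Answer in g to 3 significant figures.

591 g

Volume: 13,900 US gal × 3.785 L/gal = 52,612 L.
CYA to add: (17 − 6) = 11 mg/L × 52,612 L = 578.7 g cyanuric acid.
At 98% purity: 578.7 / 0.98 = 590.5 g product.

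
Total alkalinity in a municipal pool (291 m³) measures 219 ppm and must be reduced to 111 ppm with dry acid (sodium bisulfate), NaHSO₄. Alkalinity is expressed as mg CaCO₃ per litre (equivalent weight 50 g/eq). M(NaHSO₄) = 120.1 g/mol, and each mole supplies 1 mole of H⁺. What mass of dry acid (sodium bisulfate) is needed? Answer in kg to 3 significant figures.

75.5 kg

Volume: 291 m³ = 291,000 L.
Alkalinity to neutralize: (219 − 111) = 108 mg/L as CaCO₃ × 291,000 L = 31,430 g as CaCO₃.
Equivalents of H⁺ required: 31,430 ÷ 50 g/eq = 628.6 eq = 628.6 mol NaHSO₄.
Mass of NaHSO₄: 628.6 × 120.1 = 75,490 g.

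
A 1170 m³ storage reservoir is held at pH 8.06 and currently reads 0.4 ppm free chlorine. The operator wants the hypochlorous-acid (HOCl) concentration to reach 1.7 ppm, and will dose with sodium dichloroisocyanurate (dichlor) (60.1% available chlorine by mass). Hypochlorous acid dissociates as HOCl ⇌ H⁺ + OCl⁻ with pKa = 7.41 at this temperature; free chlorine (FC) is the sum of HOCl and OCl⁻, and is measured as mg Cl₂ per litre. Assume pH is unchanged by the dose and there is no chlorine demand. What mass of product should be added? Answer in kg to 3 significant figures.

17.3 kg

Volume: 1170 m³ = 1,170,000 L.
[OCl⁻]/[HOCl] = 10^(pH − pKa) = 10^(8.06 − 7.41) = 4.467; fraction as HOCl = 1/(1 + 4.467) = 0.1829.
Free chlorine required for 1.7 ppm HOCl: 1.7 / 0.1829 = 9.294 ppm.
FC to add: 9.294 − 0.4 = 8.894 mg/L as Cl₂.
Cl₂ equivalent: 8.894 mg/L × 1,170,000 L = 10,410 g.
Product at 60.1% available Cl: 10,410 / 0.601 = 17,310 g.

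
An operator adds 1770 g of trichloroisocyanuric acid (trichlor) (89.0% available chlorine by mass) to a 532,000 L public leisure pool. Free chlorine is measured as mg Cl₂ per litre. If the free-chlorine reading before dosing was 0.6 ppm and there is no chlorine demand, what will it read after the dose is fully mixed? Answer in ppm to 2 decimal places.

Available chlorine delivered: 1770 g × 0.89 = 1575 g as Cl₂.
Concentration rise: 1575 g / 532,000 L = 2.961 mg/L = 2.96 ppm.
Final FC: 0.6 + 2.96 = 3.56 ppm.

3.56 ppm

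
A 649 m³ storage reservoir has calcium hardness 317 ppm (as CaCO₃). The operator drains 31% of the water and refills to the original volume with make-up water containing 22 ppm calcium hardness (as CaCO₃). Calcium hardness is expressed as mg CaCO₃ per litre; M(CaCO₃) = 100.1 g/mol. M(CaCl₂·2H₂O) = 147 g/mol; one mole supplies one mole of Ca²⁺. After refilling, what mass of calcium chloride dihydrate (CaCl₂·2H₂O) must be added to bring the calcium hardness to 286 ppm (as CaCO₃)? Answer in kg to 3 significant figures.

Volume: 649 m³ = 649,000 L.
After draining 31% and refilling: 317 × 0.69 + 22 × 0.31 = 225.55 ppm.
Deficit to target: 286 − 225.55 = 60.45 mg/L.
As CaCO₃: 60.45 mg/L × 649,000 L = 39,230 g; ÷ 100.1 = 391.9 mol Ca²⁺.
Mass: 391.9 × 147 = 57,610 g.

57.6 kg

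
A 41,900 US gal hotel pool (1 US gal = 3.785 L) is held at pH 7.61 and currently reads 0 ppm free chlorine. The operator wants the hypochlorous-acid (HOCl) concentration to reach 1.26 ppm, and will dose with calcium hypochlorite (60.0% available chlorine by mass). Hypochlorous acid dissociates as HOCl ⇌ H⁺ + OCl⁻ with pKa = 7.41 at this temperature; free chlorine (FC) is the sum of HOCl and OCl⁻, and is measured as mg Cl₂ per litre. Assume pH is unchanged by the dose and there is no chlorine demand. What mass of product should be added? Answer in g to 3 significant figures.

Volume: 41,900 US gal × 3.785 L/gal = 158,592 L.
[OCl⁻]/[HOCl] = 10^(pH − pKa) = 10^(7.61 − 7.41) = 1.585; fraction as HOCl = 1/(1 + 1.585) = 0.3869.
Free chlorine required for 1.26 ppm HOCl: 1.26 / 0.3869 = 3.257 ppm.
FC to add: 3.257 − 0 = 3.257 mg/L as Cl₂.
Cl₂ equivalent: 3.257 mg/L × 158,592 L = 516.5 g.
Product at 60.0% available Cl: 516.5 / 0.6 = 860.9 g.

861 g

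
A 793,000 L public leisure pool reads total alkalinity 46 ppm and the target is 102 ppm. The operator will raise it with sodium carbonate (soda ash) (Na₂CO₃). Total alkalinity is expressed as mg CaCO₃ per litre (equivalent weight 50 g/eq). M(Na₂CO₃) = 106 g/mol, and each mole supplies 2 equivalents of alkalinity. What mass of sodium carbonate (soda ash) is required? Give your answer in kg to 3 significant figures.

47.1 kg

Alkalinity to add: (102 − 46) = 56 mg/L as CaCO₃ × 793,000 L = 44,410 g as CaCO₃.
Equivalents: 44,410 g ÷ 50 g/eq = 888.2 eq.
Each mole of Na₂CO₃ supplies 2 eq, so 888.2 / 2 = 444.1 mol.
Mass: 444.1 mol × 106 g/mol = 47,070 g.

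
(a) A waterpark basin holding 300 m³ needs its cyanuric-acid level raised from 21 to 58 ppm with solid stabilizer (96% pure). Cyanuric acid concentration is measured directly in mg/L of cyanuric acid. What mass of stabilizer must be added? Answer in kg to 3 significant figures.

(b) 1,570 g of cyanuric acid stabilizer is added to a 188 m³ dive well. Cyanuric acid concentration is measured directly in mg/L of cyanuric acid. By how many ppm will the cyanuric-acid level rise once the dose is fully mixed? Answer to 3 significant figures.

(a) Volume: 300 m³ = 300,000 L.
(a) CYA to add: (58 − 21) = 37 mg/L × 300,000 L = 11,100 g cyanuric acid.
(a) At 96% purity: 11,100 / 0.96 = 11,560 g product.

(b) Volume: 188 m³ = 188,000 L.
(b) Rise: 1,570 g / 188,000 L × 1000 = 8.351 mg/L.

(a) 11.6 kg; (b) 8.35 ppm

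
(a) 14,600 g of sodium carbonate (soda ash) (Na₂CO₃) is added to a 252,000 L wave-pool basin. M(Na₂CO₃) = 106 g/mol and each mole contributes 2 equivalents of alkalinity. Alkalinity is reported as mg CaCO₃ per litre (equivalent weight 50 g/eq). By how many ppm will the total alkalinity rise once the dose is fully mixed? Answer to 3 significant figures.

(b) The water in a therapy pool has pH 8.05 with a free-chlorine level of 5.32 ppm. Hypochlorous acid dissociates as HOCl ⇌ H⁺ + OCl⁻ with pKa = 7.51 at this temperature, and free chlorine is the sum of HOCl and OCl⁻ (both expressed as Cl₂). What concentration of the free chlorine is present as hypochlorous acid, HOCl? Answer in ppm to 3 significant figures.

(a) Moles of Na₂CO₃: 14,600 g ÷ 106 g/mol = 137.7 mol → 275.5 eq of alkalinity.
(a) As CaCO₃: 275.5 eq × 50 g/eq = 13,770 g.
(a) Rise: 13,770 g / 252,000 L × 1000 = 54.66 mg/L.

(b) [OCl⁻]/[HOCl] = 10^(pH − pKa) = 10^(8.05 − 7.51) = 10^0.54 = 3.467.
(b) Fraction as HOCl = 1 / (1 + 3.467) = 0.2238.
(b) HOCl = 0.2238 × 5.32 ppm = 1.191 ppm.

(a) 54.7 ppm; (b) 1.19 ppm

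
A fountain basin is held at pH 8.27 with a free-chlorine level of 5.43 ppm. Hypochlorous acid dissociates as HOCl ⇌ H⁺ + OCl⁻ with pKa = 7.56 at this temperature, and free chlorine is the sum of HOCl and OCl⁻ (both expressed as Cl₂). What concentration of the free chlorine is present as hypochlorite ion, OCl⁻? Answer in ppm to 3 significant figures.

[OCl⁻]/[HOCl] = 10^(pH − pKa) = 10^(8.27 − 7.56) = 10^0.71 = 5.129.
Fraction as HOCl = 1 / (1 + 5.129) = 0.1632.
OCl⁻ = (1 − 0.1632) × 5.43 ppm = 4.544 ppm.

4.54 ppm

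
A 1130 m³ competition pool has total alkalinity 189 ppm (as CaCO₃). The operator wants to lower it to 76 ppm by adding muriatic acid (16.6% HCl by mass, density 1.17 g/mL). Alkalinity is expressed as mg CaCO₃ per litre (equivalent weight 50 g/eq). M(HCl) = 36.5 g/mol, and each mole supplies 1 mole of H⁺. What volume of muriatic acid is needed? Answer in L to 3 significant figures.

480 L

Volume: 1130 m³ = 1,130,000 L.
Alkalinity to neutralize: (189 − 76) = 113 mg/L as CaCO₃ × 1,130,000 L = 127,700 g as CaCO₃.
Equivalents of H⁺ required: 127,700 ÷ 50 g/eq = 2554 eq = 2554 mol HCl.
Mass of HCl: 2554 × 36.5 = 93,210 g.
Mass of 16.6% solution: 93,210 / 0.166 = 561,500 g.
Volume: 561,500 g ÷ 1.17 g/mL = 479,900 mL.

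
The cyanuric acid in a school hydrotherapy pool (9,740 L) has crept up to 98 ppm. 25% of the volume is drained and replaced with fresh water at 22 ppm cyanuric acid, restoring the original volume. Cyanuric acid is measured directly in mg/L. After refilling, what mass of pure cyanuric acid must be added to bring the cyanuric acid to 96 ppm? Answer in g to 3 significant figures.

After draining 25% and refilling: 98 × 0.75 + 22 × 0.25 = 79 ppm.
Deficit to target: 96 − 79 = 17 mg/L.
Mass: 17 mg/L × 9,740 L = 165.6 g cyanuric acid.

166 g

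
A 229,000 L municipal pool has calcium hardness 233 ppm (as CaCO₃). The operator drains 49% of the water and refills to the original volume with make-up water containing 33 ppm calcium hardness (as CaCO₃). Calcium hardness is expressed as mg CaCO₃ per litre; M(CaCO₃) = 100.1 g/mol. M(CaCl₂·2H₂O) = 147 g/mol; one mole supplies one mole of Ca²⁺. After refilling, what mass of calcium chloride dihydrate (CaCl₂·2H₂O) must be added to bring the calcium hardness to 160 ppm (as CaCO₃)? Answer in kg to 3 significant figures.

8.41 kg

After draining 49% and refilling: 233 × 0.51 + 33 × 0.49 = 135 ppm.
Deficit to target: 160 − 135 = 25 mg/L.
As CaCO₃: 25 mg/L × 229,000 L = 5725 g; ÷ 100.1 = 57.19 mol Ca²⁺.
Mass: 57.19 × 147 = 8407 g.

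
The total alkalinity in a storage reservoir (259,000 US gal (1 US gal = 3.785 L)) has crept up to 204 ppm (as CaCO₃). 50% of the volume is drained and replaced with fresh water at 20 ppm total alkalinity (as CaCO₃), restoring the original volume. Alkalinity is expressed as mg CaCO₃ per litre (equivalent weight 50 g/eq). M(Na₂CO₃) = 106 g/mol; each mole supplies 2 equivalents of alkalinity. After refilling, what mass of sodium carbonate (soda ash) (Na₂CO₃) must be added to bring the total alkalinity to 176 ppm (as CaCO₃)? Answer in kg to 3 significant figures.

66.5 kg

Volume: 259,000 US gal × 3.785 L/gal = 980,315 L.
After draining 50% and refilling: 204 × 0.50 + 20 × 0.50 = 112 ppm.
Deficit to target: 176 − 112 = 64 mg/L.
As CaCO₃: 64 mg/L × 980,315 L = 62,740 g; ÷ 50 g/eq ÷ 2 = 627.4 mol Na₂CO₃.
Mass: 627.4 × 106 = 66,500 g.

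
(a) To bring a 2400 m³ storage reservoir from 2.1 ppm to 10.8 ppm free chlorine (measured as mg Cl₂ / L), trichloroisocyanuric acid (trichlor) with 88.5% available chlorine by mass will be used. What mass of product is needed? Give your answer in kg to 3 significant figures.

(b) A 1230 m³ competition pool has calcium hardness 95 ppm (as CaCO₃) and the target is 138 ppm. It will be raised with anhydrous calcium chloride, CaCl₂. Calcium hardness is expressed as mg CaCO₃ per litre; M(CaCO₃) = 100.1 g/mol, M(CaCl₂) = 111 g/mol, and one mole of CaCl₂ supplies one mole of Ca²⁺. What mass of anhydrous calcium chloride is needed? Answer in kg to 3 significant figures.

(a) Volume: 2400 m³ = 2,400,000 L.
(a) Chlorine deficit: 10.8 − 2.1 = 8.7 ppm = 8.7 mg/L as Cl₂.
(a) Cl₂ equivalent needed: 8.7 mg/L × 2,400,000 L = 20,880,000 mg = 20,880 g.
(a) Product at 88.5% available chlorine: 20,880 / 0.885 = 23,590 g.

(b) Volume: 1230 m³ = 1,230,000 L.
(b) Hardness to add: (138 − 95) = 43 mg/L as CaCO₃ × 1,230,000 L = 52,890 g as CaCO₃.
(b) Moles of Ca²⁺ (1 mol Ca²⁺ ≡ 1 mol CaCO₃): 52,890 / 100.1 g/mol = 528.4 mol.
(b) Mass of CaCl₂: 528.4 × 111 = 58,650 g.

(a) 23.6 kg; (b) 58.6 kg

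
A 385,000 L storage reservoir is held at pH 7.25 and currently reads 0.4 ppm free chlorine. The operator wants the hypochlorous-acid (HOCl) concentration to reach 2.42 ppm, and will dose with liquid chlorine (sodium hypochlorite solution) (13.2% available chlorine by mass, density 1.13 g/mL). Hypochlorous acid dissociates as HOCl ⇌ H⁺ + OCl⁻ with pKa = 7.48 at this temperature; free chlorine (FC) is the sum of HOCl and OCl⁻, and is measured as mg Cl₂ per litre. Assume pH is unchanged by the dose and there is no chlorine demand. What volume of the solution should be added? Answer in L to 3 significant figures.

[OCl⁻]/[HOCl] = 10^(pH − pKa) = 10^(7.25 − 7.48) = 0.5888; fraction as HOCl = 1/(1 + 0.5888) = 0.6294.
Free chlorine required for 2.42 ppm HOCl: 2.42 / 0.6294 = 3.845 ppm.
FC to add: 3.845 − 0.4 = 3.445 mg/L as Cl₂.
Cl₂ equivalent: 3.445 mg/L × 385,000 L = 1326 g.
Product at 13.2% available Cl: 1326 / 0.132 = 10,050 g.
Volume: 10,050 g ÷ 1.13 g/mL = 8892 mL.

8.89 L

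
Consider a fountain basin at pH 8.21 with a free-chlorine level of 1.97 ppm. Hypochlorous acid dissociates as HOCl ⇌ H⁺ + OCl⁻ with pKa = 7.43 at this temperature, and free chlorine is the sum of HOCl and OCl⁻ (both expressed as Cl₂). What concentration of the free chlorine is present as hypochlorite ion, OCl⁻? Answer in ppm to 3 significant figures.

1.69 ppm

[OCl⁻]/[HOCl] = 10^(pH − pKa) = 10^(8.21 − 7.43) = 10^0.78 = 6.026.
Fraction as HOCl = 1 / (1 + 6.026) = 0.1423.
OCl⁻ = (1 − 0.1423) × 1.97 ppm = 1.69 ppm.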